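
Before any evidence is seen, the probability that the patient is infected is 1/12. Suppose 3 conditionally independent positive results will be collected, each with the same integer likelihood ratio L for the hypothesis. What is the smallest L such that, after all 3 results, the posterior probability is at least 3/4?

4

Prior odds = (1/12)/(11/12) = 1/11.
Target odds = 0.75/0.25 = 3.
Need L³ ≥ 3 ÷ (1/11) = 33.
3³ = 27 < 33 ≤ 64 = 4³, so L = 4.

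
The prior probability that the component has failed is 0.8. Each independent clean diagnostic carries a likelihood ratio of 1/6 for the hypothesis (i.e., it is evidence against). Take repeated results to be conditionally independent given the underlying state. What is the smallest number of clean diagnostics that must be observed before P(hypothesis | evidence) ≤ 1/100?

4

Prior odds = 0.8/0.2 = 4.
Likelihood ratio per clean diagnostic = 1/6.
Target posterior odds = 0.01/0.99 = 1/99.
Require (1/6)ⁿ ≤ 1/99 ÷ 4 = 1/396.
(1/6)³ = 1/216 is still above 1/396 but (1/6)⁴ = 1/1296 is at or below it, so n = 4.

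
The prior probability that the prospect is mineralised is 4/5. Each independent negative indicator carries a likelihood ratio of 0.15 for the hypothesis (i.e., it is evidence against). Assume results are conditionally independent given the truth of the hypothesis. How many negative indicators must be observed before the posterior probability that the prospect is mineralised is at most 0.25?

2

Prior odds = 0.8/0.2 = 4.
Likelihood ratio per negative indicator = 0.15.
Target posterior odds = 0.25/0.75 = 1/3.
Need 4 × 0.15ⁿ ≤ 1/3, i.e. 0.15ⁿ ≤ 1/12.
0.15¹ = 0.15 is still above 1/12 but 0.15² = 0.0225 is at or below it, so n = 2.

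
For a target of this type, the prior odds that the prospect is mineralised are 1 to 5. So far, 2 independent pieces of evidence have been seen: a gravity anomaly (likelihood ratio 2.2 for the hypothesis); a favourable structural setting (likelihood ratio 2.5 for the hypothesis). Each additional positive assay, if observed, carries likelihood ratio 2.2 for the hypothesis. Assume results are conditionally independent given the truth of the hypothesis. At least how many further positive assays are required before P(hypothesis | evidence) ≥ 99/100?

Prior odds = 0.2.
Combined Bayes factor of the evidence already in hand = 2.2 × 2.5 = 5.5.
Odds after that evidence = 0.2 × 5.5 = 1.1.
Target odds = 0.99/0.01 = 99.
Need 2.2ⁿ ≥ 99 ÷ 1.1 = 90.
2.2⁵ = 51.53632 falls short of 90 but 2.2⁶ = 1771561/15625 reaches it, so n = 6.

6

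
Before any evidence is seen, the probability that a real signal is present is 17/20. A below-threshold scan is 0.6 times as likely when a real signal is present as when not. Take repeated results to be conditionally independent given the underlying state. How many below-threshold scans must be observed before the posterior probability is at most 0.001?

Prior odds: 0.85 ÷ 0.15 = 17/3.
Likelihood ratio per below-threshold scan = 0.6.
Target odds: 0.001 ÷ 0.999 = 1/999.
Need (17/3) × 0.6ⁿ ≤ 1/999, i.e. 0.6ⁿ ≤ 1/5661.
0.6¹⁶ ≈0.000282111 is still above 1/5661 but 0.6¹⁷ ≈0.000169267 is at or below it, so n = 17.

17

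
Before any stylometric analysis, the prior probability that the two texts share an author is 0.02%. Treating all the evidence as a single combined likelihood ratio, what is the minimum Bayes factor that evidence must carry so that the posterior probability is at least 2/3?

9998

Prior odds = 0.0002/0.9998 = 1/4999.
Target odds = (2/3)/(1/3) = 2.
Required Bayes factor = 2 ÷ (1/4999) = 9998.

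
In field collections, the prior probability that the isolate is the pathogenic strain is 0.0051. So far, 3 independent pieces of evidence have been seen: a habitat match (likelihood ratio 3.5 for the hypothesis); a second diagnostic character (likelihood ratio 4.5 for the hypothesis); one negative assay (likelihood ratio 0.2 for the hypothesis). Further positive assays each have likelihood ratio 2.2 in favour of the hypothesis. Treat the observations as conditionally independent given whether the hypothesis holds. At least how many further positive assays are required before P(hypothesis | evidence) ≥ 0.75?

7

Prior odds = 0.0051/0.9949 = 51/9949.
Combined Bayes factor of the evidence already in hand = 3.5 × 4.5 × 0.2 = 3.15.
Odds after that evidence = (51/9949) × 3.15 = 3213/198980.
Target odds = 0.75/0.25 = 3.
Need 2.2ⁿ ≥ 3 ÷ (3213/198980) = 198980/1071.
2.2⁶ = 1771561/15625 falls short of 198980/1071 but 2.2⁷ = 19487171/78125 reaches it, so n = 7.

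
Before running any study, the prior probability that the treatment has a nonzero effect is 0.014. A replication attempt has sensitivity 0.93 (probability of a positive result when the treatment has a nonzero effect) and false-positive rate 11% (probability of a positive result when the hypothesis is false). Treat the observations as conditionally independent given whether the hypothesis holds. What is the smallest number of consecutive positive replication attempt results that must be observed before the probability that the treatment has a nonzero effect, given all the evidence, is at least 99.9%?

Prior odds: 0.014 ÷ 0.986 = 7/493.
Likelihood ratio of a positive result = 0.93/0.11 = 93/11.
Target posterior odds = 0.999/0.001 = 999.
Require (93/11)ⁿ ≥ 999 ÷ (7/493) = 492507/7.
(93/11)⁵ ≈43196.8 falls short of 492507/7 but (93/11)⁶ ≈365209 reaches it, so n = 6.

6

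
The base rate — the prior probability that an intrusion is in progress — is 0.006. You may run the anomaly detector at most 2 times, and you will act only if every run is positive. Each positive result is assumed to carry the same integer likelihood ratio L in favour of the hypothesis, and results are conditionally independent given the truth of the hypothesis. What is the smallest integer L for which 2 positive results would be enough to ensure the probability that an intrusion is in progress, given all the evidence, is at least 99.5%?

182

Prior odds = 0.006/0.994 = 3/497.
Target odds = 0.995/0.005 = 199.
Need L² ≥ 199 ÷ (3/497) = 98903/3.
181² = 32761 < 98903/3 ≤ 33124 = 182², so L = 182.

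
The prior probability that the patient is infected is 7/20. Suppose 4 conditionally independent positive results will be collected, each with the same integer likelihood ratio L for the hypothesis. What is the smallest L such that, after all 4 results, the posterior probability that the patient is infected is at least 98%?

4

Prior odds = 0.35/0.65 = 7/13.
Target odds = 0.98/0.02 = 49.
Need L⁴ ≥ 49 ÷ (7/13) = 91.
3⁴ = 81 < 91 ≤ 256 = 4⁴, so L = 4.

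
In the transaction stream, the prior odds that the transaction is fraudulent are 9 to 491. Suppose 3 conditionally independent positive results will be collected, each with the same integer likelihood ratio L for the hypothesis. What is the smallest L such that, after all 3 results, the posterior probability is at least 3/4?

6

Prior odds = 9/491.
Target odds = 0.75/0.25 = 3.
Need L³ ≥ 3 ÷ (9/491) = 491/3.
5³ = 125 < 491/3 ≤ 216 = 6³, so L = 6.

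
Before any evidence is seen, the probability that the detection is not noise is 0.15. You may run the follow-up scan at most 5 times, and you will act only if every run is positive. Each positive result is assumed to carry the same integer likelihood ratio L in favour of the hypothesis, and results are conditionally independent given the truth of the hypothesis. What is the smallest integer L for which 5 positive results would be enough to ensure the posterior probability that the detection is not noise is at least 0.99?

Prior odds = 0.15/0.85 = 3/17.
Target odds = 0.99/0.01 = 99.
Need L⁵ ≥ 99 ÷ (3/17) = 561.
3⁵ = 243 < 561 ≤ 1024 = 4⁵, so L = 4.

4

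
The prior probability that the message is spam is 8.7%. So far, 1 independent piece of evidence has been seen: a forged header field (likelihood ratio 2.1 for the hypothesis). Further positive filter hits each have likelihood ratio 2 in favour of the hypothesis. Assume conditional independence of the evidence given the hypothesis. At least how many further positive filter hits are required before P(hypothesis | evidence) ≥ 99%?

Prior odds = 0.087/0.913 = 87/913.
Bayes factor of the evidence already in hand = 2.1.
Odds after that evidence = (87/913) × 2.1 = 1827/9130.
Target odds = 0.99/0.01 = 99.
Need 2ⁿ ≥ 99 ÷ (1827/9130) = 100430/203.
2⁸ = 256 falls short of 100430/203 but 2⁹ = 512 reaches it, so n = 9.

9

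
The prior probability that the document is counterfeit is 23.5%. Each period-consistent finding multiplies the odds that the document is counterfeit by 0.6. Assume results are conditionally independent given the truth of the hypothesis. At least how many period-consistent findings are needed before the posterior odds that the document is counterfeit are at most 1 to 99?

Prior odds: 0.235 ÷ 0.765 = 47/153.
Likelihood ratio per period-consistent finding = 0.6.
Target odds = 1/99.
Need (47/153) × 0.6ⁿ ≤ 1/99, i.e. 0.6ⁿ ≤ 17/517.
0.6⁶ = 729/15625 is still above 17/517 but 0.6⁷ = 2187/78125 is at or below it, so n = 7.

7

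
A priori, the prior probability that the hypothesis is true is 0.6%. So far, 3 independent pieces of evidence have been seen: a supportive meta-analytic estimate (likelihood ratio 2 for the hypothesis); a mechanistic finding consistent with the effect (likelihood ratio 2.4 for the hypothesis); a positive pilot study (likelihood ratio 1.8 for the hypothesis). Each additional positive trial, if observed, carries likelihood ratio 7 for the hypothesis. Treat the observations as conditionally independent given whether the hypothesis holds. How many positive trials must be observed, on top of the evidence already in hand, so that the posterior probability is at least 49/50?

4

Prior odds = 0.006/0.994 = 3/497.
Combined Bayes factor of the evidence already in hand = 2 × 2.4 × 1.8 = 8.64.
Odds after that evidence = (3/497) × 8.64 = 648/12425.
Target odds = 0.98/0.02 = 49.
Need 7ⁿ ≥ 49 ÷ (648/12425) = 608825/648.
7³ = 343 falls short of 608825/648 but 7⁴ = 2401 reaches it, so n = 4.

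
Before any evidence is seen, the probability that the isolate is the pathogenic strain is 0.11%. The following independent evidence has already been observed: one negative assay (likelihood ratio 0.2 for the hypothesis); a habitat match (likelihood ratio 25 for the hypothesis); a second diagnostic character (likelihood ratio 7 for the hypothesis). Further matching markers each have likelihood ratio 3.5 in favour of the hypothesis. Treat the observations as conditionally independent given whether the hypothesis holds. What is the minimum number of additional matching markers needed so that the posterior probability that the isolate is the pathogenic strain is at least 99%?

7

Prior odds = 0.0011/0.9989 = 11/9989.
Combined Bayes factor of the evidence already in hand = 0.2 × 25 × 7 = 35.
Odds after that evidence = (11/9989) × 35 = 55/1427.
Target odds = 0.99/0.01 = 99.
Need 3.5ⁿ ≥ 99 ÷ (55/1427) = 2568.6.
3.5⁶ = 1838.265625 falls short of 2568.6 but 3.5⁷ = 823543/128 reaches it, so n = 7.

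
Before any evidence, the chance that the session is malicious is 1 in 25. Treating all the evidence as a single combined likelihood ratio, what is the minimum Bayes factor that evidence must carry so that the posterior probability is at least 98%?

1176

Prior odds = 0.04/0.96 = 1/24.
Target odds = 0.98/0.02 = 49.
Required Bayes factor = 49 ÷ (1/24) = 1176.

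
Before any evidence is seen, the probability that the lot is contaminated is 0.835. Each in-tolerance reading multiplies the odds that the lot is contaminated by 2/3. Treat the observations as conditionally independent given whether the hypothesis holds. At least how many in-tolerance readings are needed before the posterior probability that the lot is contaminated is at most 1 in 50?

14

Prior odds = 0.835/0.165 = 167/33.
Likelihood ratio per in-tolerance reading = 2/3.
Target odds: 0.02 ÷ 0.98 = 1/49.
Need (167/33) × (2/3)ⁿ ≤ 1/49, i.e. (2/3)ⁿ ≤ 33/8183.
(2/3)¹³ = 8192/1594323 is still above 33/8183 but (2/3)¹⁴ = 16384/4782969 is at or below it, so n = 14.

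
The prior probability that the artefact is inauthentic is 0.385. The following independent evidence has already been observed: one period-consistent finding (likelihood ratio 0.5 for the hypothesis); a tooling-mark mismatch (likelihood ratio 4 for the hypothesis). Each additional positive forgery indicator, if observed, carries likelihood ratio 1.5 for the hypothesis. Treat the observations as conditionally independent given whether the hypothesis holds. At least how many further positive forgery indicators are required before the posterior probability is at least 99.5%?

Prior odds = 0.385/0.615 = 77/123.
Combined Bayes factor of the evidence already in hand = 0.5 × 4 = 2.
Odds after that evidence = (77/123) × 2 = 154/123.
Target odds = 0.995/0.005 = 199.
Need 1.5ⁿ ≥ 199 ÷ (154/123) = 24477/154.
1.5¹² = 531441/4096 falls short of 24477/154 but 1.5¹³ = 1594323/8192 reaches it, so n = 13.

13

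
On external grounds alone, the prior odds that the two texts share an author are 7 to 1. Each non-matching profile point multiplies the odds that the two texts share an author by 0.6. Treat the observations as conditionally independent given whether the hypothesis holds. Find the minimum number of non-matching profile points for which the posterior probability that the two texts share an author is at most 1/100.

Prior odds = 7.
Likelihood ratio per non-matching profile point = 0.6.
Target posterior odds = 0.01/0.99 = 1/99.
Require 0.6ⁿ ≤ 1/99 ÷ 7 = 1/693.
0.6¹² = 531441/244140625 is still above 1/693 but 0.6¹³ ≈0.00130607 is at or below it, so n = 13.

13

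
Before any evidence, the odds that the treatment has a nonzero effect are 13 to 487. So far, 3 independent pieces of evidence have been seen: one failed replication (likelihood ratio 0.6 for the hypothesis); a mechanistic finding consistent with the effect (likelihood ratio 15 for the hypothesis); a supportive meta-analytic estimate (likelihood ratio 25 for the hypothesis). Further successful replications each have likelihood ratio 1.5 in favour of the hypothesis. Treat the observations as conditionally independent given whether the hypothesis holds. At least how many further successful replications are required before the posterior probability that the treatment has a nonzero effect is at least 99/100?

Prior odds = 13/487.
Combined Bayes factor of the evidence already in hand = 0.6 × 15 × 25 = 225.
Odds after that evidence = (13/487) × 225 = 2925/487.
Target odds = 0.99/0.01 = 99.
Need 1.5ⁿ ≥ 99 ÷ (2925/487) = 5357/325.
1.5⁶ = 11.390625 falls short of 5357/325 but 1.5⁷ = 17.0859375 reaches it, so n = 7.

7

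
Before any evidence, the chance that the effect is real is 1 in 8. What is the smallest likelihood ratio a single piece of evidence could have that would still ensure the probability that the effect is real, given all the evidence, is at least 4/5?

Prior odds = 0.125/0.875 = 1/7.
Target odds = 0.8/0.2 = 4.
Required Bayes factor = 4 ÷ (1/7) = 28.

28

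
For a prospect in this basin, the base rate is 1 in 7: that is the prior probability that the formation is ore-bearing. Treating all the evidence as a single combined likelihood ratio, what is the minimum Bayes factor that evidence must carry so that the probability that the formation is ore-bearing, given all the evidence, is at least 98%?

294

Prior odds = (1/7)/(6/7) = 1/6.
Target odds = 0.98/0.02 = 49.
Required Bayes factor = 49 ÷ (1/6) = 294.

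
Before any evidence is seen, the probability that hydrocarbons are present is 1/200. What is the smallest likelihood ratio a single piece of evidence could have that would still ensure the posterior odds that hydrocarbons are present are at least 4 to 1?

Prior odds = 0.005/0.995 = 1/199.
Target odds = 4.
Required Bayes factor = 4 ÷ (1/199) = 796.

796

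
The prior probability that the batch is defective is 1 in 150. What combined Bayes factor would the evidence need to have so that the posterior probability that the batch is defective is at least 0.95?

Prior odds = (1/150)/(149/150) = 1/149.
Target odds = 0.95/0.05 = 19.
Required Bayes factor = 19 ÷ (1/149) = 2831.

2831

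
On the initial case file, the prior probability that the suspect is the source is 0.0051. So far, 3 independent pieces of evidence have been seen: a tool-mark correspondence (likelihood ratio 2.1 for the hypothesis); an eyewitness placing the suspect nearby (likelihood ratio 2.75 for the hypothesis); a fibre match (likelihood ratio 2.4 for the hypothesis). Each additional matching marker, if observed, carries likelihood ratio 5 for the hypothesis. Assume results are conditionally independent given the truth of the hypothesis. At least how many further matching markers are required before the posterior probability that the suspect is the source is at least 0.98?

5

Prior odds = 0.0051/0.9949 = 51/9949.
Combined Bayes factor of the evidence already in hand = 2.1 × 2.75 × 2.4 = 13.86.
Odds after that evidence = (51/9949) × 13.86 = 35343/497450.
Target odds = 0.98/0.02 = 49.
Need 5ⁿ ≥ 49 ÷ (35343/497450) = 3482150/5049.
5⁴ = 625 falls short of 3482150/5049 but 5⁵ = 3125 reaches it, so n = 5.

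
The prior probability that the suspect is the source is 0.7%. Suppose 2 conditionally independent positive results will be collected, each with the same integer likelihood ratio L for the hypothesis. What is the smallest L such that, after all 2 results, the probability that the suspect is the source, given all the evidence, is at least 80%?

24

Prior odds = 0.007/0.993 = 7/993.
Target odds = 0.8/0.2 = 4.
Need L² ≥ 4 ÷ (7/993) = 3972/7.
23² = 529 < 3972/7 ≤ 576 = 24², so L = 24.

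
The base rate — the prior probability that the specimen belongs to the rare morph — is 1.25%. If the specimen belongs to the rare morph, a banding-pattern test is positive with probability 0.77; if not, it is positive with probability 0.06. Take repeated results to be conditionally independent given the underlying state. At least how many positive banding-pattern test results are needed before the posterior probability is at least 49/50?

Prior odds = 0.0125/0.9875 = 1/79.
Likelihood ratio of a positive = 0.77/0.06 = 77/6.
Target odds: 0.98 ÷ 0.02 = 49.
Need (1/79) × (77/6)ⁿ ≥ 49, i.e. (77/6)ⁿ ≥ 3871.
(77/6)³ = 456533/216 falls short of 3871 but (77/6)⁴ = 35153041/1296 reaches it, so n = 4.

4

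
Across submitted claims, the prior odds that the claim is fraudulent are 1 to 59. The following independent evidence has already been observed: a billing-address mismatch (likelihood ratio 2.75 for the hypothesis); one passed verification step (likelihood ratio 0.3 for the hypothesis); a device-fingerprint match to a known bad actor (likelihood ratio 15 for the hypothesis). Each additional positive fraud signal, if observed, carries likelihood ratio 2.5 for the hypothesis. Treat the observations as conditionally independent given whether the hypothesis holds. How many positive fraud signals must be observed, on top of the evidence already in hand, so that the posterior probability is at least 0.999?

10

Prior odds = 1/59.
Combined Bayes factor of the evidence already in hand = 2.75 × 0.3 × 15 = 12.375.
Odds after that evidence = (1/59) × 12.375 = 99/472.
Target odds = 0.999/0.001 = 999.
Need 2.5ⁿ ≥ 999 ÷ (99/472) = 52392/11.
2.5⁹ = 1953125/512 falls short of 52392/11 but 2.5¹⁰ = 9765625/1024 reaches it, so n = 10.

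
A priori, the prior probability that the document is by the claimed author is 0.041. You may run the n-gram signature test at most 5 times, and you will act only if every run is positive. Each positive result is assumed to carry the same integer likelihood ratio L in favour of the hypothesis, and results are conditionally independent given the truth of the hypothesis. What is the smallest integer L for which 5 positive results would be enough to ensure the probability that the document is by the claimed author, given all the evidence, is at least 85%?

3

Prior odds = 0.041/0.959 = 41/959.
Target odds = 0.85/0.15 = 17/3.
Need L⁵ ≥ 17/3 ÷ (41/959) = 16303/123.
2⁵ = 32 < 16303/123 ≤ 243 = 3⁵, so L = 3.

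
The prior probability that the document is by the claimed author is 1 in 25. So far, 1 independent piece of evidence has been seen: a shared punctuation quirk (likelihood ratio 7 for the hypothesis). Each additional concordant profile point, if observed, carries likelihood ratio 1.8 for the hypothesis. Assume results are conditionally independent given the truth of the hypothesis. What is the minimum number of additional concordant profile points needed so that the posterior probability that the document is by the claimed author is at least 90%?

6

Prior odds = 0.04/0.96 = 1/24.
Bayes factor of the evidence already in hand = 7.
Odds after that evidence = (1/24) × 7 = 7/24.
Target odds = 0.9/0.1 = 9.
Need 1.8ⁿ ≥ 9 ÷ (7/24) = 216/7.
1.8⁵ = 18.89568 falls short of 216/7 but 1.8⁶ = 531441/15625 reaches it, so n = 6.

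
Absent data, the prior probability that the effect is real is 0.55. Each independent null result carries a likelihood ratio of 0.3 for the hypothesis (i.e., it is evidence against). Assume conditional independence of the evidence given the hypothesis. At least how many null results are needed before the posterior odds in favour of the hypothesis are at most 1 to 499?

Prior odds = 0.55/0.45 = 11/9.
Likelihood ratio per null result = 0.3.
Target odds = 1/499.
Require 0.3ⁿ ≤ 1/499 ÷ (11/9) = 9/5489.
0.3⁵ = 243/100000 is still above 9/5489 but 0.3⁶ = 729/1000000 is at or below it, so n = 6.

6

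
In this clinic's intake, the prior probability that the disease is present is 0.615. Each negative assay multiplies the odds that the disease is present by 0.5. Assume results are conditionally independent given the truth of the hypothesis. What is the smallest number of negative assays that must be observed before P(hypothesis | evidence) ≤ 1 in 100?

Prior odds: 0.615 ÷ 0.385 = 123/77.
Likelihood ratio per negative assay = 0.5.
Target posterior odds = 0.01/0.99 = 1/99.
Require 0.5ⁿ ≤ 1/99 ÷ (123/77) = 7/1107.
0.5⁷ = 0.0078125 is still above 7/1107 but 0.5⁸ = 0.00390625 is at or below it, so n = 8.

8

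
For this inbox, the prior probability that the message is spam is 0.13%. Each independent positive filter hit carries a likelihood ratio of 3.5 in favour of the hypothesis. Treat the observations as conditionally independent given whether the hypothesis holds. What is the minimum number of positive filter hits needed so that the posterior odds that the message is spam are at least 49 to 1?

9

Prior odds = 0.0013/0.9987 = 13/9987.
Likelihood ratio per positive filter hit = 3.5.
Target odds = 49.
Require 3.5ⁿ ≥ 49 ÷ (13/9987) = 489363/13.
3.5⁸ = 5764801/256 falls short of 489363/13 but 3.5⁹ = 40353607/512 reaches it, so n = 9.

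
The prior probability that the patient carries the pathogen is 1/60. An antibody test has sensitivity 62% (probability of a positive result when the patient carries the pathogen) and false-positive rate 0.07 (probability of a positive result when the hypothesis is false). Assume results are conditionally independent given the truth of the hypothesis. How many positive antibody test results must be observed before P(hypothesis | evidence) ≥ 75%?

Prior odds = (1/60)/(59/60) = 1/59.
Likelihood ratio of a positive result = 0.62/0.07 = 62/7.
Target odds: 0.75 ÷ 0.25 = 3.
Require (62/7)ⁿ ≥ 3 ÷ (1/59) = 177.
(62/7)² = 3844/49 falls short of 177 but (62/7)³ = 238328/343 reaches it, so n = 3.

3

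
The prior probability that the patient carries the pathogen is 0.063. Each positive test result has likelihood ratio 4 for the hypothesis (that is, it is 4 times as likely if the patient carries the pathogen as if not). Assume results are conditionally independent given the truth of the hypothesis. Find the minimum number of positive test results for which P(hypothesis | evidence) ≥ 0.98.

5

Prior odds: 0.063 ÷ 0.937 = 63/937.
Likelihood ratio per positive test result = 4.
Target odds: 0.98 ÷ 0.02 = 49.
Need (63/937) × 4ⁿ ≥ 49, i.e. 4ⁿ ≥ 6559/9.
4⁴ = 256 falls short of 6559/9 but 4⁵ = 1024 reaches it, so n = 5.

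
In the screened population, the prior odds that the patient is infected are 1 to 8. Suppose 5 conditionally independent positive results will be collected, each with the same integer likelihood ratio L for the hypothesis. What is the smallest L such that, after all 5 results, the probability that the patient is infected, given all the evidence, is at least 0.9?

3

Prior odds = 0.125.
Target odds = 0.9/0.1 = 9.
Need L⁵ ≥ 9 ÷ 0.125 = 72.
2⁵ = 32 < 72 ≤ 243 = 3⁵, so L = 3.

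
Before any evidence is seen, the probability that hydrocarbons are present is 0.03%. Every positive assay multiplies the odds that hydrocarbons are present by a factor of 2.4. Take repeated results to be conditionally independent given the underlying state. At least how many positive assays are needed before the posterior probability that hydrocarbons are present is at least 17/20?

Prior odds: 0.0003 ÷ 0.9997 = 3/9997.
Likelihood ratio per positive assay = 2.4.
Target posterior odds = 0.85/0.15 = 17/3.
Require 2.4ⁿ ≥ 17/3 ÷ (3/9997) = 169949/9.
2.4¹¹ ≈15216.8 falls short of 169949/9 but 2.4¹² ≈36520.3 reaches it, so n = 12.

12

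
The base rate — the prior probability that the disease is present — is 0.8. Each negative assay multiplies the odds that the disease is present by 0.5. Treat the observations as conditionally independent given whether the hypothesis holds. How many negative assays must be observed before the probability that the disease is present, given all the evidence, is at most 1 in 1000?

12

Prior odds: 0.8 ÷ 0.2 = 4.
Likelihood ratio per negative assay = 0.5.
Target posterior odds = 0.001/0.999 = 1/999.
Require 0.5ⁿ ≤ 1/999 ÷ 4 = 1/3996.
0.5¹¹ = 1/2048 is still above 1/3996 but 0.5¹² = 1/4096 is at or below it, so n = 12.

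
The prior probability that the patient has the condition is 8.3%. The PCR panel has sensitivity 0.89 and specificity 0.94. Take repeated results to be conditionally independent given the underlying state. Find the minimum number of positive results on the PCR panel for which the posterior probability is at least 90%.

2

Prior odds = 0.083/0.917 = 83/917.
False-positive rate = 1 − 0.94 = 0.06; likelihood ratio of a positive = 0.89/0.06 = 89/6.
Target posterior odds = 0.9/0.1 = 9.
Need (83/917) × (89/6)ⁿ ≥ 9, i.e. (89/6)ⁿ ≥ 8253/83.
(89/6)¹ = 89/6 falls short of 8253/83 but (89/6)² = 7921/36 reaches it, so n = 2.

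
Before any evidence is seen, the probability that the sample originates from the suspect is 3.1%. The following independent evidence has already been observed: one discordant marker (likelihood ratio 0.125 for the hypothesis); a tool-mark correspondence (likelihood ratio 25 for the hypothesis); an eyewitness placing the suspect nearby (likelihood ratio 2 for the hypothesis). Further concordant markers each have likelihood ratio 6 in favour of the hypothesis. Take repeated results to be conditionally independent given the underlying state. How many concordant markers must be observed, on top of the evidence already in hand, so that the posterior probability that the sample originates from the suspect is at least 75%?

2

Prior odds = 0.031/0.969 = 31/969.
Combined Bayes factor of the evidence already in hand = 0.125 × 25 × 2 = 6.25.
Odds after that evidence = (31/969) × 6.25 = 775/3876.
Target odds = 0.75/0.25 = 3.
Need 6ⁿ ≥ 3 ÷ (775/3876) = 11628/775.
6¹ = 6 falls short of 11628/775 but 6² = 36 reaches it, so n = 2.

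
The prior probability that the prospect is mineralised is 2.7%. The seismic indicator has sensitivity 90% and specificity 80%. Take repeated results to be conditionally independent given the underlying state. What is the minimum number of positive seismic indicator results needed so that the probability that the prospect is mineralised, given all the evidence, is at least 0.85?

4

Prior odds = 0.027/0.973 = 27/973.
False-positive rate = 1 − 0.8 = 0.2; likelihood ratio of a positive = 0.9/0.2 = 4.5.
Target odds: 0.85 ÷ 0.15 = 17/3.
Need (27/973) × 4.5ⁿ ≥ 17/3, i.e. 4.5ⁿ ≥ 16541/81.
4.5³ = 91.125 falls short of 16541/81 but 4.5⁴ = 410.0625 reaches it, so n = 4.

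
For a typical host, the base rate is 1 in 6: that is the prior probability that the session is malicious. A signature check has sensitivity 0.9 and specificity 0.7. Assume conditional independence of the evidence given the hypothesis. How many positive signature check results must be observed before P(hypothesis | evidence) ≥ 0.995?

7

Prior odds: (1/6) ÷ (5/6) = 0.2.
False-positive rate = 1 − 0.7 = 0.3; likelihood ratio of a positive = 0.9/0.3 = 3.
Target odds: 0.995 ÷ 0.005 = 199.
Need 0.2 × 3ⁿ ≥ 199, i.e. 3ⁿ ≥ 995.
3⁶ = 729 falls short of 995 but 3⁷ = 2187 reaches it, so n = 7.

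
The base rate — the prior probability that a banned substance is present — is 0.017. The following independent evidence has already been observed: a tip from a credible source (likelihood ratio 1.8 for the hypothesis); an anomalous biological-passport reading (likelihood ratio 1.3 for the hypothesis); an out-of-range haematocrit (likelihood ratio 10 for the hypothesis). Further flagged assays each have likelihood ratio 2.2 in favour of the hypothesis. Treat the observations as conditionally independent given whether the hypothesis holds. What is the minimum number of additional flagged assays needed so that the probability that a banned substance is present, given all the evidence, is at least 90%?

Prior odds = 0.017/0.983 = 17/983.
Combined Bayes factor of the evidence already in hand = 1.8 × 1.3 × 10 = 23.4.
Odds after that evidence = (17/983) × 23.4 = 1989/4915.
Target odds = 0.9/0.1 = 9.
Need 2.2ⁿ ≥ 9 ÷ (1989/4915) = 4915/221.
2.2³ = 10.648 falls short of 4915/221 but 2.2⁴ = 23.4256 reaches it, so n = 4.

4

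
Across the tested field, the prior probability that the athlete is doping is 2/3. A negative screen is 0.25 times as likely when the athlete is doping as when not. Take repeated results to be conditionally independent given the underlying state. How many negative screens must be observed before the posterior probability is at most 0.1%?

Prior odds = (2/3)/(1/3) = 2.
Likelihood ratio per negative screen = 0.25.
Target odds: 0.001 ÷ 0.999 = 1/999.
Need 2 × 0.25ⁿ ≤ 1/999, i.e. 0.25ⁿ ≤ 1/1998.
0.25⁵ = 1/1024 is still above 1/1998 but 0.25⁶ = 1/4096 is at or below it, so n = 6.

6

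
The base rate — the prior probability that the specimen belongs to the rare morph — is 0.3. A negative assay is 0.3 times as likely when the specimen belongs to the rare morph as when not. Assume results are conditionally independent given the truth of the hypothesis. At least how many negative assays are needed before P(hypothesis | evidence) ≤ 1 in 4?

Prior odds: 0.3 ÷ 0.7 = 3/7.
Likelihood ratio per negative assay = 0.3.
Target odds: 0.25 ÷ 0.75 = 1/3.
Need (3/7) × 0.3ⁿ ≤ 1/3, i.e. 0.3ⁿ ≤ 7/9.
0.3¹ = 0.3, which is already at or below the required 7/9; so n = 1.

1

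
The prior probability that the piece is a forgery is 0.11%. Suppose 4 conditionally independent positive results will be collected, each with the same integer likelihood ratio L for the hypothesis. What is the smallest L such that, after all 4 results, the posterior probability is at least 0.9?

Prior odds = 0.0011/0.9989 = 11/9989.
Target odds = 0.9/0.1 = 9.
Need L⁴ ≥ 9 ÷ (11/9989) = 89901/11.
9⁴ = 6561 < 89901/11 ≤ 10000 = 10⁴, so L = 10.

10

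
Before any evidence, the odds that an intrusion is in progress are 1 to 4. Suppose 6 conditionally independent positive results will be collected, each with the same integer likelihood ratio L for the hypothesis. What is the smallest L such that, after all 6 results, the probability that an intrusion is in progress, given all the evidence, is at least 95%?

3

Prior odds = 0.25.
Target odds = 0.95/0.05 = 19.
Need L⁶ ≥ 19 ÷ 0.25 = 76.
2⁶ = 64 < 76 ≤ 729 = 3⁶, so L = 3.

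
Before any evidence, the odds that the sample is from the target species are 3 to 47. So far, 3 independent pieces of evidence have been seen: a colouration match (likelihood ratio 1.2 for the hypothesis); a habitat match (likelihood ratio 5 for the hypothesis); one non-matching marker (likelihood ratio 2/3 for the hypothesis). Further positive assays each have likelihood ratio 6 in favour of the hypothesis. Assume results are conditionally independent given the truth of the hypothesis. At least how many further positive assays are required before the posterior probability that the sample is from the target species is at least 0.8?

Prior odds = 3/47.
Combined Bayes factor of the evidence already in hand = 1.2 × 5 × (2/3) = 4.
Odds after that evidence = (3/47) × 4 = 12/47.
Target odds = 0.8/0.2 = 4.
Need 6ⁿ ≥ 4 ÷ (12/47) = 47/3.
6¹ = 6 falls short of 47/3 but 6² = 36 reaches it, so n = 2.

2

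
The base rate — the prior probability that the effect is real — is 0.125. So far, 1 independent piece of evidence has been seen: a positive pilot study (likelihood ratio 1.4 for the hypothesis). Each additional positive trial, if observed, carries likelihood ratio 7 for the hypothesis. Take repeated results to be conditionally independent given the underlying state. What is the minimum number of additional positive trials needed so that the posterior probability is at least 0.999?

5

Prior odds = 0.125/0.875 = 1/7.
Bayes factor of the evidence already in hand = 1.4.
Odds after that evidence = (1/7) × 1.4 = 0.2.
Target odds = 0.999/0.001 = 999.
Need 7ⁿ ≥ 999 ÷ 0.2 = 4995.
7⁴ = 2401 falls short of 4995 but 7⁵ = 16807 reaches it, so n = 5.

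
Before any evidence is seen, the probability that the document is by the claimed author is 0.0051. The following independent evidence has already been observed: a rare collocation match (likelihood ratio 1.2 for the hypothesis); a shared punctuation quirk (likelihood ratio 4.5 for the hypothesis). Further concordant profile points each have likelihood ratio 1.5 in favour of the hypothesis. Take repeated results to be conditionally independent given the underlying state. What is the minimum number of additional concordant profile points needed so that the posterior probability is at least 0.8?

Prior odds = 0.0051/0.9949 = 51/9949.
Combined Bayes factor of the evidence already in hand = 1.2 × 4.5 = 5.4.
Odds after that evidence = (51/9949) × 5.4 = 1377/49745.
Target odds = 0.8/0.2 = 4.
Need 1.5ⁿ ≥ 4 ÷ (1377/49745) = 198980/1377.
1.5¹² = 531441/4096 falls short of 198980/1377 but 1.5¹³ = 1594323/8192 reaches it, so n = 13.

13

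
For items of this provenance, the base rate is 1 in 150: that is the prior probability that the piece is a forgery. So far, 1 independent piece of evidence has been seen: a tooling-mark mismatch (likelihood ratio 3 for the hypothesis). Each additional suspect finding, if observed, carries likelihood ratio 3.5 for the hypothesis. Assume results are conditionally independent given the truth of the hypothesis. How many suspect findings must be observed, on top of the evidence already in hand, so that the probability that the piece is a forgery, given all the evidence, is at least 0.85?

Prior odds = (1/150)/(149/150) = 1/149.
Bayes factor of the evidence already in hand = 3.
Odds after that evidence = (1/149) × 3 = 3/149.
Target odds = 0.85/0.15 = 17/3.
Need 3.5ⁿ ≥ 17/3 ÷ (3/149) = 2533/9.
3.5⁴ = 150.0625 falls short of 2533/9 but 3.5⁵ = 525.21875 reaches it, so n = 5.

5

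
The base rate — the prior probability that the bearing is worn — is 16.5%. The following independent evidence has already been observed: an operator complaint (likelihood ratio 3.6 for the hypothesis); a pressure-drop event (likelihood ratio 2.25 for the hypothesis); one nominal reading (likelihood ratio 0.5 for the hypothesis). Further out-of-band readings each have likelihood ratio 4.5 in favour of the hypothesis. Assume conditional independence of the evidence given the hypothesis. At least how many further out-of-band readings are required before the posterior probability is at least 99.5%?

4

Prior odds = 0.165/0.835 = 33/167.
Combined Bayes factor of the evidence already in hand = 3.6 × 2.25 × 0.5 = 4.05.
Odds after that evidence = (33/167) × 4.05 = 2673/3340.
Target odds = 0.995/0.005 = 199.
Need 4.5ⁿ ≥ 199 ÷ (2673/3340) = 664660/2673.
4.5³ = 91.125 falls short of 664660/2673 but 4.5⁴ = 410.0625 reaches it, so n = 4.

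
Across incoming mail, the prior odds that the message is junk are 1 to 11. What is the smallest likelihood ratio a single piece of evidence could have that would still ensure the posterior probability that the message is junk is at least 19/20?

Prior odds = 1/11.
Target odds = 0.95/0.05 = 19.
Required Bayes factor = 19 ÷ (1/11) = 209.

209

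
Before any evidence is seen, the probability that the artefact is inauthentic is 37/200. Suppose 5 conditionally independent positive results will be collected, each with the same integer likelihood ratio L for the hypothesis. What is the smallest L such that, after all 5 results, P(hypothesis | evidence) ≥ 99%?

4

Prior odds = 0.185/0.815 = 37/163.
Target odds = 0.99/0.01 = 99.
Need L⁵ ≥ 99 ÷ (37/163) = 16137/37.
3⁵ = 243 < 16137/37 ≤ 1024 = 4⁵, so L = 4.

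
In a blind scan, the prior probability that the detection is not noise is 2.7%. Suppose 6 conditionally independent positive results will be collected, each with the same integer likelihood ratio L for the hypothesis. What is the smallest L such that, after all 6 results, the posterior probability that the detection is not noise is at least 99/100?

4

Prior odds = 0.027/0.973 = 27/973.
Target odds = 0.99/0.01 = 99.
Need L⁶ ≥ 99 ÷ (27/973) = 10703/3.
3⁶ = 729 < 10703/3 ≤ 4096 = 4⁶, so L = 4.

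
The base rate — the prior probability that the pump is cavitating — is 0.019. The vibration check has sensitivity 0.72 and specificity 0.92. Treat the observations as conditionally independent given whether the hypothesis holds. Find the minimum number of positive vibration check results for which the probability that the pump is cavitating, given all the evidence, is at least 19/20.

Prior odds = 0.019/0.981 = 19/981.
False-positive rate = 1 − 0.92 = 0.08; likelihood ratio of a positive = 0.72/0.08 = 9.
Target posterior odds = 0.95/0.05 = 19.
Require 9ⁿ ≥ 19 ÷ (19/981) = 981.
9³ = 729 falls short of 981 but 9⁴ = 6561 reaches it, so n = 4.

4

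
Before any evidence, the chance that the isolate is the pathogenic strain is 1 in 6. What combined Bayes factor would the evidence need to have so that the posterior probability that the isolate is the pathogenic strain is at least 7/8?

Prior odds = (1/6)/(5/6) = 0.2.
Target odds = 0.875/0.125 = 7.
Required Bayes factor = 7 ÷ 0.2 = 35.

35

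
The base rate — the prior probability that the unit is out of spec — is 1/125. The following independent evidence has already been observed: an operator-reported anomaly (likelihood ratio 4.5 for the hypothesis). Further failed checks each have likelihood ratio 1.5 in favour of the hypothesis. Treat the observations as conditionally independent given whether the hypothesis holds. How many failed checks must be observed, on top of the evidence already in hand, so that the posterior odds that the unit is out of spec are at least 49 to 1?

18

Prior odds = 0.008/0.992 = 1/124.
Bayes factor of the evidence already in hand = 4.5.
Odds after that evidence = (1/124) × 4.5 = 9/248.
Target odds = 49.
Need 1.5ⁿ ≥ 49 ÷ (9/248) = 12152/9.
1.5¹⁷ = 129140163/131072 falls short of 12152/9 but 1.5¹⁸ = 387420489/262144 reaches it, so n = 18.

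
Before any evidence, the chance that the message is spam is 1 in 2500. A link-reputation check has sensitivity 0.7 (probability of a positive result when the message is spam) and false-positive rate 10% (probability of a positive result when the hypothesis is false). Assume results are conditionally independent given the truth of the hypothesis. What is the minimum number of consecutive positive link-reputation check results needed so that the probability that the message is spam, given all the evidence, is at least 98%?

7

Prior odds = 0.0004/0.9996 = 1/2499.
Likelihood ratio of a positive result = 0.7/0.1 = 7.
Target odds: 0.98 ÷ 0.02 = 49.
Require 7ⁿ ≥ 49 ÷ (1/2499) = 122451.
7⁶ = 117649 falls short of 122451 but 7⁷ = 823543 reaches it, so n = 7.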